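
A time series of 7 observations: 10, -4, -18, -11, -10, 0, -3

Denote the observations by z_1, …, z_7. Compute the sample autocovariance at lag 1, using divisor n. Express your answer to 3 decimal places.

Mean z̄ = (10 − 4 − 18 − 11 − 10 + 0 − 3)/7 = -5.1429
Deviations: 15.1429, 1.1429, -12.8571, -5.8571, -4.8571, 5.1429, 2.1429
Σ_{t=1}^{6}(z_t−z̄)(z_{t+1}−z̄) = 92.4082
γ_1 = 92.4082 / 7 = 13.201

13.201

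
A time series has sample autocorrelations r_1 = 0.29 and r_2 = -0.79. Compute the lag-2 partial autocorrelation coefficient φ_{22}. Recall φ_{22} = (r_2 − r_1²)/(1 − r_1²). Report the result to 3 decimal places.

φ_{22} = (r_2 − r_1²) / (1 − r_1²)
r_1² = (0.29)² = 0.0841
Numerator = -0.79 − 0.0841 = -0.8741; denominator = 1 − 0.0841 = 0.9159
φ_{22} = -0.8741 / 0.9159 = -0.954

-0.954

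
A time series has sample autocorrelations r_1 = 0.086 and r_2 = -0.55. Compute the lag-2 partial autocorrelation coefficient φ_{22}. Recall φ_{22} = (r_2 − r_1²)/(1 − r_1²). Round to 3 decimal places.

-0.562

φ_{22} = (r_2 − r_1²) / (1 − r_1²)
r_1² = (0.086)² = 0.007396
Numerator = -0.55 − 0.0074 = -0.5574; denominator = 1 − 0.0074 = 0.9926
φ_{22} = -0.5574 / 0.9926 = -0.562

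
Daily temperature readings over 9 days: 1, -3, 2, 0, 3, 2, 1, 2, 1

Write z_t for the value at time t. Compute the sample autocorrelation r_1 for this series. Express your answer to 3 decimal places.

-0.208

Mean z̄ = (1 − 3 + 2 + 0 + 3 + 2 + 1 + 2 + 1)/9 = 1.0000
Numerator Σ_{t=1}^{8}(z_t−z̄)(z_{t+1}−z̄) = -5.0000
Denominator Σ(z_t−z̄)² = 24.0000
r_1 = -5.0000 / 24.0000 = -0.208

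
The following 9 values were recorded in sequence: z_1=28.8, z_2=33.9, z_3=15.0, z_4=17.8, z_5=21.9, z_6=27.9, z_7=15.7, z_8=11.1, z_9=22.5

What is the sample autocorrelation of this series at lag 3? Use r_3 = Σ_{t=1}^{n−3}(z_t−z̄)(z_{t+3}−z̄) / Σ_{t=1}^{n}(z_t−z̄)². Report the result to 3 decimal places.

-0.090

Mean z̄ = (28.8 + 33.9 + 15.0 + 17.8 + 21.9 + 27.9 + 15.7 + 11.1 + 22.5)/9 = 21.6222
Σ(z_t−z̄)(z_{t+3}−z̄) = (-27.4351) + (3.4105) + (-41.5728) + (22.6360) + (-2.9228) + (5.5105) = -40.3737
Denominator Σ(z_t−z̄)² = 446.7756
r_3 = -40.3737 / 446.7756 = -0.090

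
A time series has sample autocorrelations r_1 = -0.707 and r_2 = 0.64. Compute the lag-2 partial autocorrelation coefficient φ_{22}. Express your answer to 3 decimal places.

0.280

φ_{22} = (r_2 − r_1²) / (1 − r_1²)
r_1² = (-0.707)² = 0.499849
Numerator = 0.64 − 0.4998 = 0.1402; denominator = 1 − 0.4998 = 0.5002
φ_{22} = 0.1402 / 0.5002 = 0.280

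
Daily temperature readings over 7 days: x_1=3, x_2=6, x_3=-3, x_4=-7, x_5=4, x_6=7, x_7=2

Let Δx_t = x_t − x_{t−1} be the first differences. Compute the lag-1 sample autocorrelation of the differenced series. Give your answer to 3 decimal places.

First differences Δx: 3, -9, -4, 11, 3, -5
Mean of differences = -0.1667
Numerator Σ(Δx_t−Δx̄)(Δx_{t+1}−Δx̄) = -16.8611
Denominator Σ(Δx_t−Δx̄)² = 260.8333
r_1(Δx) = -16.8611 / 260.8333 = -0.065

-0.065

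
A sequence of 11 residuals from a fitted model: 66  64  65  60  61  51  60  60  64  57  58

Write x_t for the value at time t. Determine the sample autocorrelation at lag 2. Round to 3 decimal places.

Mean x̄ = (66 + 64 + 65 + 60 + 61 + 51 + 60 + 60 + 64 + 57 + 58)/11 = 60.5455
Numerator Σ_{t=1}^{9}(x_t−x̄)(x_{t+2}−x̄) = 25.8595
Denominator Σ(x_t−x̄)² = 184.7273
r_2 = 25.8595 / 184.7273 = 0.140

0.140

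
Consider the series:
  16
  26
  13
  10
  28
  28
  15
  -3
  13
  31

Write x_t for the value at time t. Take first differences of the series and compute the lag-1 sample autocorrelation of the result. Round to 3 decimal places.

0.065

First differences Δx: 10, -13, -3, 18, 0, -13, -18, 16, 18
Mean of differences = 1.6667
Numerator Σ(Δx_t−Δx̄)(Δx_{t+1}−Δx̄) = 107.8889
Denominator Σ(Δx_t−Δx̄)² = 1650.0000
r_1(Δx) = 107.8889 / 1650.0000 = 0.065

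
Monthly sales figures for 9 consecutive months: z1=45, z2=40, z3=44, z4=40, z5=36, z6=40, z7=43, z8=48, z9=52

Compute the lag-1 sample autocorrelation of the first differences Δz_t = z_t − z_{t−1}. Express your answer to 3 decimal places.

First differences Δz: -5, 4, -4, -4, 4, 3, 5, 4
Mean of differences = 0.8750
Numerator Σ(Δz_t−Δz̄)(Δz_{t+1}−Δz̄) = 3.2344
Denominator Σ(Δz_t−Δz̄)² = 132.8750
r_1(Δz) = 3.2344 / 132.8750 = 0.024

0.024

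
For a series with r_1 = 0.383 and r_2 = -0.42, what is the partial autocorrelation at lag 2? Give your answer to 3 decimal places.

φ_{22} = (r_2 − r_1²) / (1 − r_1²)
r_1² = (0.383)² = 0.146689
Numerator = -0.42 − 0.1467 = -0.5667; denominator = 1 − 0.1467 = 0.8533
φ_{22} = -0.5667 / 0.8533 = -0.664

-0.664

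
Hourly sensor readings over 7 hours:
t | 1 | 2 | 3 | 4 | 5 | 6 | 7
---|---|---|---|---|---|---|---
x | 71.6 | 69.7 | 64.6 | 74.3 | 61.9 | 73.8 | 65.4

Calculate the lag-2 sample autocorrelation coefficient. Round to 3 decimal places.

Mean x̄ = (71.6 + 69.7 + 64.6 + 74.3 + 61.9 + 73.8 + 65.4)/7 = 68.7571
Σ(x_t−x̄)(x_{t+2}−x̄) = (-11.8182) + (5.2261) + (28.5061) + (27.9518) + (23.0204) = 72.8863
Denominator Σ(x_t−x̄)² = 140.6971
r_2 = 72.8863 / 140.6971 = 0.518

0.518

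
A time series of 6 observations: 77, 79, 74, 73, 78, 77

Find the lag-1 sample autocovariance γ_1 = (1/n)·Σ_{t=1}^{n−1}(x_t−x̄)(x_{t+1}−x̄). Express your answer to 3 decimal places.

-0.185

Mean x̄ = (77 + 79 + 74 + 73 + 78 + 77)/6 = 76.3333
Deviations: 0.6667, 2.6667, -2.3333, -3.3333, 1.6667, 0.6667
Σ_{t=1}^{5}(x_t−x̄)(x_{t+1}−x̄) = -1.1111
γ_1 = -1.1111 / 6 = -0.185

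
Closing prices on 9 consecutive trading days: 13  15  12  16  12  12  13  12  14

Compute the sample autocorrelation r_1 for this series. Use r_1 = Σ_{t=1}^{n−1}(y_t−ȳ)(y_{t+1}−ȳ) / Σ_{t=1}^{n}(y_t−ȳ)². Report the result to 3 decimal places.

-0.471

Mean ȳ = (13 + 15 + 12 + 16 + 12 + 12 + 13 + 12 + 14)/9 = 13.2222
Numerator Σ_{t=1}^{8}(y_t−ȳ)(y_{t+1}−ȳ) = -8.2716
Denominator Σ(y_t−ȳ)² = 17.5556
r_1 = -8.2716 / 17.5556 = -0.471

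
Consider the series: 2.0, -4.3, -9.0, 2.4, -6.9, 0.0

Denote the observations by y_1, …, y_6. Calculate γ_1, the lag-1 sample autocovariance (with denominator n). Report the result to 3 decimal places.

-10.311

Mean ȳ = (2.0 − 4.3 − 9.0 + 2.4 − 6.9 + 0.0)/6 = -2.6333
Deviations: 4.6333, -1.6667, -6.3667, 5.0333, -4.2667, 2.6333
Σ_{t=1}^{5}(y_t−ȳ)(y_{t+1}−ȳ) = -61.8678
γ_1 = -61.8678 / 6 = -10.311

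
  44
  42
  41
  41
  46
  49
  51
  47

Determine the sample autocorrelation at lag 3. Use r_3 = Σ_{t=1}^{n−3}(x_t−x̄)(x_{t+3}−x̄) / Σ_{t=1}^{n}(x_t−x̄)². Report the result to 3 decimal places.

Mean x̄ = (44 + 42 + 41 + 41 + 46 + 49 + 51 + 47)/8 = 45.1250
Deviations from mean: -1.1250, -3.1250, -4.1250, -4.1250, 0.8750, 3.8750, 5.8750, 1.8750
Numerator Σ_{t=1}^{5}(x_t−x̄)(x_{t+3}−x̄) = -36.6719
Denominator Σ(x_t−x̄)² = 98.8750
r_3 = -36.6719 / 98.8750 = -0.371

-0.371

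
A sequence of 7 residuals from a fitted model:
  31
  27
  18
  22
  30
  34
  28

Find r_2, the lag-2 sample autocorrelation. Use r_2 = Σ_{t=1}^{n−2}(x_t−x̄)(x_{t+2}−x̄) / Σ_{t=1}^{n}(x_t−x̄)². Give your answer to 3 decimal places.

-0.517

Mean x̄ = (31 + 27 + 18 + 22 + 30 + 34 + 28)/7 = 27.1429
Deviations from mean: 3.8571, -0.1429, -9.1429, -5.1429, 2.8571, 6.8571, 0.8571
Σ(x_t−x̄)(x_{t+2}−x̄) = (-35.2653) + (0.7347) + (-26.1224) + (-35.2653) + (2.4490) = -93.4694
Denominator Σ(x_t−x̄)² = 180.8571
r_2 = -93.4694 / 180.8571 = -0.517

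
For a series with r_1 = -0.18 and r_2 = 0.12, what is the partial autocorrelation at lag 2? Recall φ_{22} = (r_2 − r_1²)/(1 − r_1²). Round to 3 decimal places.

0.091

φ_{22} = (r_2 − r_1²) / (1 − r_1²)
r_1² = (-0.18)² = 0.0324
Numerator = 0.12 − 0.0324 = 0.0876; denominator = 1 − 0.0324 = 0.9676
φ_{22} = 0.0876 / 0.9676 = 0.091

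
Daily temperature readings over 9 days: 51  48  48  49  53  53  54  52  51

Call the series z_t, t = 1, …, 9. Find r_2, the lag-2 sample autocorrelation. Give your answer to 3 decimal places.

Mean z̄ = (51 + 48 + 48 + 49 + 53 + 53 + 54 + 52 + 51)/9 = 51.0000
Numerator Σ_{t=1}^{7}(z_t−z̄)(z_{t+2}−z̄) = 4.0000
Denominator Σ(z_t−z̄)² = 40.0000
r_2 = 4.0000 / 40.0000 = 0.100

0.100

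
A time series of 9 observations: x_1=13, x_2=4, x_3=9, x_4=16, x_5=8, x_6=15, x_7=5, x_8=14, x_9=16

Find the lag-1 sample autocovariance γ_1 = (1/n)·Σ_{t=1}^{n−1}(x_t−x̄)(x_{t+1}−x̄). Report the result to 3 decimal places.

-7.038

Mean x̄ = (13 + 4 + 9 + 16 + 8 + 15 + 5 + 14 + 16)/9 = 11.1111
Σ_{t=1}^{8}(x_t−x̄)(x_{t+1}−x̄) = -63.3457
γ_1 = -63.3457 / 9 = -7.038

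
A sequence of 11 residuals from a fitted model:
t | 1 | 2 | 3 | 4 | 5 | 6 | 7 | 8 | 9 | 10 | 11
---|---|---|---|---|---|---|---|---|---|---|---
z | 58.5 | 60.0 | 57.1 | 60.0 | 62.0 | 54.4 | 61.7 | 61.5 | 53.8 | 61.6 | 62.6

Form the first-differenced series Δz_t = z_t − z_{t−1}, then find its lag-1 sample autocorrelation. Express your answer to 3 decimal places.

-0.515

First differences Δz: 1.5, -2.9, 2.9, 2.0, -7.6, 7.3, -0.2, -7.7, 7.8, 1.0
Mean of differences = 0.4100
Numerator Σ(Δz_t−Δz̄)(Δz_{t+1}−Δz̄) = -130.6441
Denominator Σ(Δz_t−Δz̄)² = 253.6090
r_1(Δz) = -130.6441 / 253.6090 = -0.515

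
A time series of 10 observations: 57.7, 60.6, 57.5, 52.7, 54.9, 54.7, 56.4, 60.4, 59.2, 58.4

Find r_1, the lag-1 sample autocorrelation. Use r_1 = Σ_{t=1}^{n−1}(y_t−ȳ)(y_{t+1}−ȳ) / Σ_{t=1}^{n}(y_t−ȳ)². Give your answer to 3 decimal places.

0.430

Mean ȳ = (57.7 + 60.6 + 57.5 + 52.7 + 54.9 + 54.7 + 56.4 + 60.4 + 59.2 + 58.4)/10 = 57.2500
Numerator Σ_{t=1}^{9}(y_t−ȳ)(y_{t+1}−ȳ) = 25.7675
Denominator Σ(y_t−ȳ)² = 59.9850
r_1 = 25.7675 / 59.9850 = 0.430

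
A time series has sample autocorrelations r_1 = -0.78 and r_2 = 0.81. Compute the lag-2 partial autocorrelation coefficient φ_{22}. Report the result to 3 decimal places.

φ_{22} = (r_2 − r_1²) / (1 − r_1²)
r_1² = (-0.78)² = 0.6084
Numerator = 0.81 − 0.6084 = 0.2016; denominator = 1 − 0.6084 = 0.3916
φ_{22} = 0.2016 / 0.3916 = 0.515

0.515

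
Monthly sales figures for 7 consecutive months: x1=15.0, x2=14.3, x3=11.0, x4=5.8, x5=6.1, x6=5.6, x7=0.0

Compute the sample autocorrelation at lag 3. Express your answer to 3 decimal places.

Mean x̄ = (15.0 + 14.3 + 11.0 + 5.8 + 6.1 + 5.6 + 0.0)/7 = 8.2571
Numerator Σ_{t=1}^{4}(x_t−x̄)(x_{t+3}−x̄) = -16.6027
Denominator Σ(x_t−x̄)² = 175.4371
r_3 = -16.6027 / 175.4371 = -0.095

-0.095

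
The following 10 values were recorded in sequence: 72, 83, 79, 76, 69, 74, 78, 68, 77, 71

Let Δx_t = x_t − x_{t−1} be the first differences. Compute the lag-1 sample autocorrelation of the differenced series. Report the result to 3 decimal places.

-0.465

First differences Δx: 11, -4, -3, -7, 5, 4, -10, 9, -6
Mean of differences = -0.1111
Numerator Σ(Δx_t−Δx̄)(Δx_{t+1}−Δx̄) = -210.6790
Denominator Σ(Δx_t−Δx̄)² = 452.8889
r_1(Δx) = -210.6790 / 452.8889 = -0.465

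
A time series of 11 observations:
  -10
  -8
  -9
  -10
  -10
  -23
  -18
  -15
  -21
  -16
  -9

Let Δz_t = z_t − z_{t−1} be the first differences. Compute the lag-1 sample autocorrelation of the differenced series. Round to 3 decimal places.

First differences Δz: 2, -1, -1, 0, -13, 5, 3, -6, 5, 7
Mean of differences = 0.1000
Numerator Σ(Δz_t−Δz̄)(Δz_{t+1}−Δz̄) = -63.2100
Denominator Σ(Δz_t−Δz̄)² = 318.9000
r_1(Δz) = -63.2100 / 318.9000 = -0.198

-0.198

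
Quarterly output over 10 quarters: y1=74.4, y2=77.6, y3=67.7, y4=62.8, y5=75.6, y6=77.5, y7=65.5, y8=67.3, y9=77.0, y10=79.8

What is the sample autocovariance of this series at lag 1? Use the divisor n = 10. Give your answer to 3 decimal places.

Mean ȳ = (74.4 + 77.6 + 67.7 + 62.8 + 75.6 + 77.5 + 65.5 + 67.3 + 77.0 + 79.8)/10 = 72.5200
Σ_{t=1}^{9}(y_t−ȳ)(y_{t+1}−ȳ) = 28.2296
γ_1 = 28.2296 / 10 = 2.823

2.823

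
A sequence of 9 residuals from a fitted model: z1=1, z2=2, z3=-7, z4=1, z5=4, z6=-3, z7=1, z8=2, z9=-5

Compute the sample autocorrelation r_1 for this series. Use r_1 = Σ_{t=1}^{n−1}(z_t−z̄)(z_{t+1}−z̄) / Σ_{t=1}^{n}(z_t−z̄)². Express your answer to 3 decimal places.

-0.353

Mean z̄ = (1 + 2 − 7 + 1 + 4 − 3 + 1 + 2 − 5)/9 = -0.4444
Numerator Σ_{t=1}^{8}(z_t−z̄)(z_{t+1}−z̄) = -38.1975
Denominator Σ(z_t−z̄)² = 108.2222
r_1 = -38.1975 / 108.2222 = -0.353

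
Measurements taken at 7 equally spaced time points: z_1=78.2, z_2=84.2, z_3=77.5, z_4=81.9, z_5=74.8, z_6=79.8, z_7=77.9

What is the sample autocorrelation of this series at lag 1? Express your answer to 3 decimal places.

-0.579

Mean z̄ = (78.2 + 84.2 + 77.5 + 81.9 + 74.8 + 79.8 + 77.9)/7 = 79.1857
Numerator Σ_{t=1}^{6}(z_t−z̄)(z_{t+1}−z̄) = -33.3588
Denominator Σ(z_t−z̄)² = 57.5886
r_1 = -33.3588 / 57.5886 = -0.579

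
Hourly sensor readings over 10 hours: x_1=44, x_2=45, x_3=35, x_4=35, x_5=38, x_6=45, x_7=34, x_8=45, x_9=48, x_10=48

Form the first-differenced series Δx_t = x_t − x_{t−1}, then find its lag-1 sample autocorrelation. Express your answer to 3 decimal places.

First differences Δx: 1, -10, 0, 3, 7, -11, 11, 3, 0
Mean of differences = 0.4444
Numerator Σ(Δx_t−Δx̄)(Δx_{t+1}−Δx̄) = -155.5309
Denominator Σ(Δx_t−Δx̄)² = 408.2222
r_1(Δx) = -155.5309 / 408.2222 = -0.381

-0.381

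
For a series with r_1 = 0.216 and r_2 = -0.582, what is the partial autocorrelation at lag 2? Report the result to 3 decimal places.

-0.659

φ_{22} = (r_2 − r_1²) / (1 − r_1²)
r_1² = (0.216)² = 0.046656
Numerator = -0.582 − 0.0467 = -0.6287; denominator = 1 − 0.0467 = 0.9533
φ_{22} = -0.6287 / 0.9533 = -0.659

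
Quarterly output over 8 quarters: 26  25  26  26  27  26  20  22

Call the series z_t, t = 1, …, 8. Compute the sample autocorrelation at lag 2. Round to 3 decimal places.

-0.190

Mean z̄ = (26 + 25 + 26 + 26 + 27 + 26 + 20 + 22)/8 = 24.7500
Σ(z_t−z̄)(z_{t+2}−z̄) = (1.5625) + (0.3125) + (2.8125) + (1.5625) + (-10.6875) + (-3.4375) = -7.8750
Denominator Σ(z_t−z̄)² = 41.5000
r_2 = -7.8750 / 41.5000 = -0.190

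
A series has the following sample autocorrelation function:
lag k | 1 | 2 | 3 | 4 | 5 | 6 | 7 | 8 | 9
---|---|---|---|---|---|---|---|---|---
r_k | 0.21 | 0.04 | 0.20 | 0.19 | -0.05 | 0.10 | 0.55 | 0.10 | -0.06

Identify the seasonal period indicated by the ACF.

7

The largest autocorrelation is r_7 = 0.55; the remaining lags stay at or below 0.21. The elevated value at lag 1 (0.21), dropping to 0.04 at lag 2, reflects decaying short-term dependence rather than seasonality.
The dominant spike at lag 7 indicates a seasonal period of 7.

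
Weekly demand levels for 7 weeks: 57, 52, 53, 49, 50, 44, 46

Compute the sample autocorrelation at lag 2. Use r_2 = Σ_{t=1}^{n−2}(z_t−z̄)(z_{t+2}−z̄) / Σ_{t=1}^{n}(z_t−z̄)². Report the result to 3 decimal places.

Mean z̄ = (57 + 52 + 53 + 49 + 50 + 44 + 46)/7 = 50.1429
Deviations from mean: 6.8571, 1.8571, 2.8571, -1.1429, -0.1429, -6.1429, -4.1429
Σ(z_t−z̄)(z_{t+2}−z̄) = (19.5918) + (-2.1224) + (-0.4082) + (7.0204) + (0.5918) = 24.6735
Denominator Σ(z_t−z̄)² = 114.8571
r_2 = 24.6735 / 114.8571 = 0.215

0.215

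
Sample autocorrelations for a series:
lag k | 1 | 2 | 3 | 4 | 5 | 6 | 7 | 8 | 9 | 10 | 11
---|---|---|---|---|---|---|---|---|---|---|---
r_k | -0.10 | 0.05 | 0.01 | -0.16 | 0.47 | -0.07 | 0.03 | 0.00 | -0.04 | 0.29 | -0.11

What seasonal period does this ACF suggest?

The largest autocorrelation is r_5 = 0.47, with a weaker echo at lag 10 (0.29); the remaining lags stay at or below 0.05.
The dominant spike at lag 5 indicates a seasonal period of 5.

5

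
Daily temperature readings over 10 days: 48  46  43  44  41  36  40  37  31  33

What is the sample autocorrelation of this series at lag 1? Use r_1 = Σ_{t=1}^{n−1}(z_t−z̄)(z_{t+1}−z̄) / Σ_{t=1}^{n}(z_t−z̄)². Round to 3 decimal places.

0.597

Mean z̄ = (48 + 46 + 43 + 44 + 41 + 36 + 40 + 37 + 31 + 33)/10 = 39.9000
Numerator Σ_{t=1}^{9}(z_t−z̄)(z_{t+1}−z̄) = 167.7900
Denominator Σ(z_t−z̄)² = 280.9000
r_1 = 167.7900 / 280.9000 = 0.597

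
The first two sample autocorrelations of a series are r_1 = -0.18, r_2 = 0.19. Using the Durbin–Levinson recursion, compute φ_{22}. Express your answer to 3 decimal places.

0.163

φ_{22} = (r_2 − r_1²) / (1 − r_1²)
r_1² = (-0.18)² = 0.0324
Numerator = 0.19 − 0.0324 = 0.1576; denominator = 1 − 0.0324 = 0.9676
φ_{22} = 0.1576 / 0.9676 = 0.163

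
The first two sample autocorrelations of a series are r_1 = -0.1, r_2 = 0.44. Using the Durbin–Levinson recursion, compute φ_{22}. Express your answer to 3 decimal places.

0.434

φ_{22} = (r_2 − r_1²) / (1 − r_1²)
r_1² = (-0.1)² = 0.01
Numerator = 0.44 − 0.0100 = 0.4300; denominator = 1 − 0.0100 = 0.9900
φ_{22} = 0.4300 / 0.9900 = 0.434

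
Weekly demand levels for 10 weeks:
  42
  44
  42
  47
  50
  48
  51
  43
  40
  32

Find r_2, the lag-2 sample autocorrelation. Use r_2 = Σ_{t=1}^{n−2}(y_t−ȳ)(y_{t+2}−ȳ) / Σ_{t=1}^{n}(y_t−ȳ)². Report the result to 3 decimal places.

Mean ȳ = (42 + 44 + 42 + 47 + 50 + 48 + 51 + 43 + 40 + 32)/10 = 43.9000
Numerator Σ_{t=1}^{8}(y_t−ȳ)(y_{t+2}−ȳ) = 27.6800
Denominator Σ(y_t−ȳ)² = 278.9000
r_2 = 27.6800 / 278.9000 = 0.099

0.099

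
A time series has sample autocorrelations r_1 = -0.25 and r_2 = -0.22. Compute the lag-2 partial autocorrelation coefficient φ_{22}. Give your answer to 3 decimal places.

-0.301

φ_{22} = (r_2 − r_1²) / (1 − r_1²)
r_1² = (-0.25)² = 0.0625
Numerator = -0.22 − 0.0625 = -0.2825; denominator = 1 − 0.0625 = 0.9375
φ_{22} = -0.2825 / 0.9375 = -0.301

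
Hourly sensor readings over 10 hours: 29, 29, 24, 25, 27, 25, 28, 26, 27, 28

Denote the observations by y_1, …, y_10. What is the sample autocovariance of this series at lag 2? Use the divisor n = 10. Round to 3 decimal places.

-0.648

Mean ȳ = (29 + 29 + 24 + 25 + 27 + 25 + 28 + 26 + 27 + 28)/10 = 26.8000
Σ_{t=1}^{8}(y_t−ȳ)(y_{t+2}−ȳ) = -6.4800
γ_2 = -6.4800 / 10 = -0.648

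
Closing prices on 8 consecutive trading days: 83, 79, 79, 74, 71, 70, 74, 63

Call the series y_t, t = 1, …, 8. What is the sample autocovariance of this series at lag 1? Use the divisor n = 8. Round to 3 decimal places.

Mean ȳ = (83 + 79 + 79 + 74 + 71 + 70 + 74 + 63)/8 = 74.1250
Σ_{t=1}^{7}(y_t−ȳ)(y_{t+1}−ȳ) = 81.6094
γ_1 = 81.6094 / 8 = 10.201

10.201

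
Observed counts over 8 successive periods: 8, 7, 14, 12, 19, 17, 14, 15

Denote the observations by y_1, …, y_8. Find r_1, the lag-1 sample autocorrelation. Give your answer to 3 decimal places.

0.382

Mean ȳ = (8 + 7 + 14 + 12 + 19 + 17 + 14 + 15)/8 = 13.2500
Deviations from mean: -5.2500, -6.2500, 0.7500, -1.2500, 5.7500, 3.7500, 0.7500, 1.7500
Σ(y_t−ȳ)(y_{t+1}−ȳ) = (32.8125) + (-4.6875) + (-0.9375) + (-7.1875) + (21.5625) + (2.8125) + (1.3125) = 45.6875
Denominator Σ(y_t−ȳ)² = 119.5000
r_1 = 45.6875 / 119.5000 = 0.382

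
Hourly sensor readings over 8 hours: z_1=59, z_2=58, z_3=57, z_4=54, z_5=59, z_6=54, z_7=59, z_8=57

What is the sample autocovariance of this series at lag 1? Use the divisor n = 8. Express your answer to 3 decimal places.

Mean z̄ = (59 + 58 + 57 + 54 + 59 + 54 + 59 + 57)/8 = 57.1250
Deviations: 1.8750, 0.8750, -0.1250, -3.1250, 1.8750, -3.1250, 1.8750, -0.1250
Σ_{t=1}^{7}(z_t−z̄)(z_{t+1}−z̄) = -15.8906
γ_1 = -15.8906 / 8 = -1.986

-1.986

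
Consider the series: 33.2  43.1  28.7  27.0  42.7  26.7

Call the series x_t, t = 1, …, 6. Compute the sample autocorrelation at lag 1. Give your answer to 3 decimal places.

Mean x̄ = (33.2 + 43.1 + 28.7 + 27.0 + 42.7 + 26.7)/6 = 33.5667
Deviations from mean: -0.3667, 9.5333, -4.8667, -6.5667, 9.1333, -6.8667
Σ(x_t−x̄)(x_{t+1}−x̄) = (-3.4956) + (-46.3956) + (31.9578) + (-59.9756) + (-62.7156) = -140.6244
Denominator Σ(x_t−x̄)² = 288.3933
r_1 = -140.6244 / 288.3933 = -0.488

-0.488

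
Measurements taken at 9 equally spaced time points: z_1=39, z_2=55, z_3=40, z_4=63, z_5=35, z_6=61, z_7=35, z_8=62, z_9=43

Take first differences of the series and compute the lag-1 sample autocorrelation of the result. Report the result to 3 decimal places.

First differences Δz: 16, -15, 23, -28, 26, -26, 27, -19
Mean of differences = 0.5000
Numerator Σ(Δz_t−Δz̄)(Δz_{t+1}−Δz̄) = -3851.7500
Denominator Σ(Δz_t−Δz̄)² = 4234.0000
r_1(Δz) = -3851.7500 / 4234.0000 = -0.910

-0.910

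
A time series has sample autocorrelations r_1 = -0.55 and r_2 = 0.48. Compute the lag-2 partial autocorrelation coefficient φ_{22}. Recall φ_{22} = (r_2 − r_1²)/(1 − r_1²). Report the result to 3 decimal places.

φ_{22} = (r_2 − r_1²) / (1 − r_1²)
r_1² = (-0.55)² = 0.3025
Numerator = 0.48 − 0.3025 = 0.1775; denominator = 1 − 0.3025 = 0.6975
φ_{22} = 0.1775 / 0.6975 = 0.254

0.254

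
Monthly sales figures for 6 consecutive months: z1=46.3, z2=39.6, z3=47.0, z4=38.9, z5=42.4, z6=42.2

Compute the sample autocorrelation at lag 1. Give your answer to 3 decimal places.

Mean z̄ = (46.3 + 39.6 + 47.0 + 38.9 + 42.4 + 42.2)/6 = 42.7333
Deviations from mean: 3.5667, -3.1333, 4.2667, -3.8333, -0.3333, -0.5333
Σ(z_t−z̄)(z_{t+1}−z̄) = (-11.1756) + (-13.3689) + (-16.3556) + (1.2778) + (0.1778) = -39.4444
Denominator Σ(z_t−z̄)² = 55.8333
r_1 = -39.4444 / 55.8333 = -0.706

-0.706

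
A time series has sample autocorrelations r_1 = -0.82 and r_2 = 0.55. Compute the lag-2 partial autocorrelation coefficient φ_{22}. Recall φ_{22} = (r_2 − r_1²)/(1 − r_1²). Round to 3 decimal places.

-0.374

φ_{22} = (r_2 − r_1²) / (1 − r_1²)
r_1² = (-0.82)² = 0.6724
Numerator = 0.55 − 0.6724 = -0.1224; denominator = 1 − 0.6724 = 0.3276
φ_{22} = -0.1224 / 0.3276 = -0.374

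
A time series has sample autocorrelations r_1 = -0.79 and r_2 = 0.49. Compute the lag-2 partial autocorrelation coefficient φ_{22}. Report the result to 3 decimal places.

-0.357

φ_{22} = (r_2 − r_1²) / (1 − r_1²)
r_1² = (-0.79)² = 0.6241
Numerator = 0.49 − 0.6241 = -0.1341; denominator = 1 − 0.6241 = 0.3759
φ_{22} = -0.1341 / 0.3759 = -0.357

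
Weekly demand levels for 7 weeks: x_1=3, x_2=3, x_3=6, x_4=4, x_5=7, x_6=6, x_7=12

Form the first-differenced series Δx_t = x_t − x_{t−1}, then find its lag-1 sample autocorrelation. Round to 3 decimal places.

First differences Δx: 0, 3, -2, 3, -1, 6
Mean of differences = 1.5000
Numerator Σ(Δx_t−Δx̄)(Δx_{t+1}−Δx̄) = -27.7500
Denominator Σ(Δx_t−Δx̄)² = 45.5000
r_1(Δx) = -27.7500 / 45.5000 = -0.610

-0.610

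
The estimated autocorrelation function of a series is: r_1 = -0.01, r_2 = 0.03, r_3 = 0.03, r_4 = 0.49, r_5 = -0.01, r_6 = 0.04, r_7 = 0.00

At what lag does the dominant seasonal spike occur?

The largest autocorrelation is r_4 = 0.49; the remaining lags stay at or below 0.04.
The dominant spike at lag 4 indicates a seasonal period of 4.

4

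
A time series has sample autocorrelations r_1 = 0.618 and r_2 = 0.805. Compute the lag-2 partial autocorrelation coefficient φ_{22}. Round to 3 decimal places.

0.685

φ_{22} = (r_2 − r_1²) / (1 − r_1²)
r_1² = (0.618)² = 0.381924
Numerator = 0.805 − 0.3819 = 0.4231; denominator = 1 − 0.3819 = 0.6181
φ_{22} = 0.4231 / 0.6181 = 0.685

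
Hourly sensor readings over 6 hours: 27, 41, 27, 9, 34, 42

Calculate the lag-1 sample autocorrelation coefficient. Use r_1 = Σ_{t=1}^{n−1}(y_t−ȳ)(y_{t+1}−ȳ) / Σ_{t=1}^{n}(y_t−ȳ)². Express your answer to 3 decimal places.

-0.053

Mean ȳ = (27 + 41 + 27 + 9 + 34 + 42)/6 = 30.0000
Deviations from mean: -3.0000, 11.0000, -3.0000, -21.0000, 4.0000, 12.0000
Numerator Σ_{t=1}^{5}(y_t−ȳ)(y_{t+1}−ȳ) = -39.0000
Denominator Σ(y_t−ȳ)² = 740.0000
r_1 = -39.0000 / 740.0000 = -0.053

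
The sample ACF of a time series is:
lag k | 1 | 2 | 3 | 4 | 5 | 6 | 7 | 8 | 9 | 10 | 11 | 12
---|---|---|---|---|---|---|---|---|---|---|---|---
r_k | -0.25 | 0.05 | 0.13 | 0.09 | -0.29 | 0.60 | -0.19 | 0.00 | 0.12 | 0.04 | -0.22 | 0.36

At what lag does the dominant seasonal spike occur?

6

The largest autocorrelation is r_6 = 0.60, with a weaker echo at lag 12 (0.36); the remaining lags stay at or below 0.13.
The dominant spike at lag 6 indicates a seasonal period of 6.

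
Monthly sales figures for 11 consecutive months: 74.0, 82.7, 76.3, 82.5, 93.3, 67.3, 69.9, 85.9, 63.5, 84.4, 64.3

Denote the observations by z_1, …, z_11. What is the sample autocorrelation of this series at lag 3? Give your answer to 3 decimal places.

Mean z̄ = (74.0 + 82.7 + 76.3 + 82.5 + 93.3 + 67.3 + 69.9 + 85.9 + 63.5 + 84.4 + 64.3)/11 = 76.7364
Numerator Σ_{t=1}^{8}(z_t−z̄)(z_{t+3}−z̄) = 158.0560
Denominator Σ(z_t−z̄)² = 959.1655
r_3 = 158.0560 / 959.1655 = 0.165

0.165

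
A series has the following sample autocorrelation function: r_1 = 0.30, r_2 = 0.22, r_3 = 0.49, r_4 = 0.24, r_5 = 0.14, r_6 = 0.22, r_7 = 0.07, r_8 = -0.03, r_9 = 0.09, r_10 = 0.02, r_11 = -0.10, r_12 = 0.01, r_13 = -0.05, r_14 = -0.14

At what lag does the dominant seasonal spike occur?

The largest autocorrelation is r_3 = 0.49; the remaining lags stay at or below 0.30. The elevated value at lag 1 (0.30), dropping to 0.22 at lag 2, reflects decaying short-term dependence rather than seasonality.
The dominant spike at lag 3 indicates a seasonal period of 3.

3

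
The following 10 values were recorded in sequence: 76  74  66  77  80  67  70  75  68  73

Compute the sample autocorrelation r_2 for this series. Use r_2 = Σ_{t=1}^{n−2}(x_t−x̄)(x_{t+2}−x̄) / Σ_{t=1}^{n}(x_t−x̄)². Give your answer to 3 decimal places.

-0.558

Mean x̄ = (76 + 74 + 66 + 77 + 80 + 67 + 70 + 75 + 68 + 73)/10 = 72.6000
Numerator Σ_{t=1}^{8}(x_t−x̄)(x_{t+2}−x̄) = -109.5200
Denominator Σ(x_t−x̄)² = 196.4000
r_2 = -109.5200 / 196.4000 = -0.558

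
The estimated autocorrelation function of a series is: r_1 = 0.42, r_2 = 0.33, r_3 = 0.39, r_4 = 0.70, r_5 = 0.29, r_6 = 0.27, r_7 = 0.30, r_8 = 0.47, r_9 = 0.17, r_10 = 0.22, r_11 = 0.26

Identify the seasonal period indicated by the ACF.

4

The largest autocorrelation is r_4 = 0.70, with a weaker echo at lag 8 (0.47); the remaining lags stay at or below 0.42. The elevated value at lag 1 (0.42), dropping to 0.33 at lag 2, reflects decaying short-term dependence rather than seasonality.
The dominant spike at lag 4 indicates a seasonal period of 4.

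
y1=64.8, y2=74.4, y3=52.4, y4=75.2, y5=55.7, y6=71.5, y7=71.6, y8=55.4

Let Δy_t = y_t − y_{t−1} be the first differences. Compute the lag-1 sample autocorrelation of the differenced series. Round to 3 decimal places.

First differences Δy: 9.6, -22.0, 22.8, -19.5, 15.8, 0.1, -16.2
Mean of differences = -1.3429
Numerator Σ(Δy_t−Δȳ)(Δy_{t+1}−Δȳ) = -1471.1033
Denominator Σ(Δy_t−Δȳ)² = 1975.7171
r_1(Δy) = -1471.1033 / 1975.7171 = -0.745

-0.745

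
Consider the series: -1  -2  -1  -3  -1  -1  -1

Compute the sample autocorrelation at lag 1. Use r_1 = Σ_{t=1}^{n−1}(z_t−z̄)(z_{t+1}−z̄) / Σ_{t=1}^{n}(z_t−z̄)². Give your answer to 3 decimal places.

-0.396

Mean z̄ = (-1 − 2 − 1 − 3 − 1 − 1 − 1)/7 = -1.4286
Deviations from mean: 0.4286, -0.5714, 0.4286, -1.5714, 0.4286, 0.4286, 0.4286
Numerator Σ_{t=1}^{6}(z_t−z̄)(z_{t+1}−z̄) = -1.4694
Denominator Σ(z_t−z̄)² = 3.7143
r_1 = -1.4694 / 3.7143 = -0.396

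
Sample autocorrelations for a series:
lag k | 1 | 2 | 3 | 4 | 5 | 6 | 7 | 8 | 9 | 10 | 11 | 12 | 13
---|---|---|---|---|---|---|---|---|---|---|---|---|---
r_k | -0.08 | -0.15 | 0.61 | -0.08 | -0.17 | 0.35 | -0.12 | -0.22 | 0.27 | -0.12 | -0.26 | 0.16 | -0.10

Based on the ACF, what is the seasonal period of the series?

3

The largest autocorrelation is r_3 = 0.61, with weaker echoes at lags 6 (0.35), 9 (0.27) and 12 (0.16); the remaining lags stay at or below -0.08.
The dominant spike at lag 3 indicates a seasonal period of 3.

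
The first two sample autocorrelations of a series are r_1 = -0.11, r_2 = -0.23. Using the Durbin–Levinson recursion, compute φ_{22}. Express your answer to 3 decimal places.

φ_{22} = (r_2 − r_1²) / (1 − r_1²)
r_1² = (-0.11)² = 0.0121
Numerator = -0.23 − 0.0121 = -0.2421; denominator = 1 − 0.0121 = 0.9879
φ_{22} = -0.2421 / 0.9879 = -0.245

-0.245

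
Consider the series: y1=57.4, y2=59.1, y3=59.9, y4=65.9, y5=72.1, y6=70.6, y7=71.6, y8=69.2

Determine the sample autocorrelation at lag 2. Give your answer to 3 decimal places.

Mean ȳ = (57.4 + 59.1 + 59.9 + 65.9 + 72.1 + 70.6 + 71.6 + 69.2)/8 = 65.7250
Numerator Σ_{t=1}^{6}(y_t−ȳ)(y_{t+2}−ȳ) = 65.4463
Denominator Σ(y_t−ȳ)² = 258.1550
r_2 = 65.4463 / 258.1550 = 0.254

0.254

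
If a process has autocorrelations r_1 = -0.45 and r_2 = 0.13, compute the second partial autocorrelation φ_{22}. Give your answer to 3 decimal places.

-0.091

φ_{22} = (r_2 − r_1²) / (1 − r_1²)
r_1² = (-0.45)² = 0.2025
Numerator = 0.13 − 0.2025 = -0.0725; denominator = 1 − 0.2025 = 0.7975
φ_{22} = -0.0725 / 0.7975 = -0.091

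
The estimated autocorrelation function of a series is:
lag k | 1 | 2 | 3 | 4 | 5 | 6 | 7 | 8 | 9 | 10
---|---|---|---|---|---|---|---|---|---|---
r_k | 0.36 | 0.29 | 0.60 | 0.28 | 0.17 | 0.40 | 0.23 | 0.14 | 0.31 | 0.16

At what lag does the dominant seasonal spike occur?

The largest autocorrelation is r_3 = 0.60, with a weaker echo at lag 6 (0.40); the remaining lags stay at or below 0.36. The elevated value at lag 1 (0.36), dropping to 0.29 at lag 2, reflects decaying short-term dependence rather than seasonality.
The dominant spike at lag 3 indicates a seasonal period of 3.

3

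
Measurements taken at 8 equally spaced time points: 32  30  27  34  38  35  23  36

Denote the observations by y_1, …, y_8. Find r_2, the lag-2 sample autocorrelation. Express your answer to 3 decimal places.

-0.396

Mean ȳ = (32 + 30 + 27 + 34 + 38 + 35 + 23 + 36)/8 = 31.8750
Numerator Σ_{t=1}^{6}(y_t−ȳ)(y_{t+2}−ȳ) = -69.2813
Denominator Σ(y_t−ȳ)² = 174.8750
r_2 = -69.2813 / 174.8750 = -0.396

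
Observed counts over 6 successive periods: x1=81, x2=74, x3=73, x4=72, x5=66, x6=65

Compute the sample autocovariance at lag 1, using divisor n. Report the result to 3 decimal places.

10.245

Mean x̄ = (81 + 74 + 73 + 72 + 66 + 65)/6 = 71.8333
Deviations: 9.1667, 2.1667, 1.1667, 0.1667, -5.8333, -6.8333
Σ_{t=1}^{5}(x_t−x̄)(x_{t+1}−x̄) = 61.4722
γ_1 = 61.4722 / 6 = 10.245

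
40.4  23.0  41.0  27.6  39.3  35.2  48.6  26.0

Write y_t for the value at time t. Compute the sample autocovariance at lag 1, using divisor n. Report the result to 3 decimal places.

-41.563

Mean ȳ = (40.4 + 23.0 + 41.0 + 27.6 + 39.3 + 35.2 + 48.6 + 26.0)/8 = 35.1375
Σ_{t=1}^{7}(y_t−ȳ)(y_{t+1}−ȳ) = -332.5052
γ_1 = -332.5052 / 8 = -41.563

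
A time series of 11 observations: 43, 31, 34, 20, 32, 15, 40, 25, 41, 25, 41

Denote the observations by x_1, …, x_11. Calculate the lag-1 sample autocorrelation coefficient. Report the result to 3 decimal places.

Mean x̄ = (43 + 31 + 34 + 20 + 32 + 15 + 40 + 25 + 41 + 25 + 41)/11 = 31.5455
Numerator Σ_{t=1}^{10}(x_t−x̄)(x_{t+1}−x̄) = -429.5702
Denominator Σ(x_t−x̄)² = 880.7273
r_1 = -429.5702 / 880.7273 = -0.488

-0.488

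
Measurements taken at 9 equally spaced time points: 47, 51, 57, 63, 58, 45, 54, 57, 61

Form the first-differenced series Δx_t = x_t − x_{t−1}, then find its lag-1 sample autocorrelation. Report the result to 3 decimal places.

First differences Δx: 4, 6, 6, -5, -13, 9, 3, 4
Mean of differences = 1.7500
Numerator Σ(Δx_t−Δx̄)(Δx_{t+1}−Δx̄) = 3.4375
Denominator Σ(Δx_t−Δx̄)² = 363.5000
r_1(Δx) = 3.4375 / 363.5000 = 0.009

0.009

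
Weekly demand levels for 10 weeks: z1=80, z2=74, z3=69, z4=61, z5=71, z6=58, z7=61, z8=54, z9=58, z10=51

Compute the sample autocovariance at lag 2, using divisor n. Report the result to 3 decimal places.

Mean z̄ = (80 + 74 + 69 + 61 + 71 + 58 + 61 + 54 + 58 + 51)/10 = 63.7000
Σ_{t=1}^{8}(z_t−z̄)(z_{t+2}−z̄) = 286.8200
γ_2 = 286.8200 / 10 = 28.682

28.682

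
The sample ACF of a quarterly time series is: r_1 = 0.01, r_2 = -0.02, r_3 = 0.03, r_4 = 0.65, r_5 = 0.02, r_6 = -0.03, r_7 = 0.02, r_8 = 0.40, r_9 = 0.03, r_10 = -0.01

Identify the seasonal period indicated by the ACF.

4

The largest autocorrelation is r_4 = 0.65, with a weaker echo at lag 8 (0.40); the remaining lags stay at or below 0.03.
The dominant spike at lag 4 indicates a seasonal period of 4.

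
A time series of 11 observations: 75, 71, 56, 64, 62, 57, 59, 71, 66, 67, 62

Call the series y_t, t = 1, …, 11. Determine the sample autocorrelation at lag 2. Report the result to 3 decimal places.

-0.260

Mean ȳ = (75 + 71 + 56 + 64 + 62 + 57 + 59 + 71 + 66 + 67 + 62)/11 = 64.5455
Numerator Σ_{t=1}^{9}(y_t−ȳ)(y_{t+2}−ȳ) = -97.5041
Denominator Σ(y_t−ȳ)² = 374.7273
r_2 = -97.5041 / 374.7273 = -0.260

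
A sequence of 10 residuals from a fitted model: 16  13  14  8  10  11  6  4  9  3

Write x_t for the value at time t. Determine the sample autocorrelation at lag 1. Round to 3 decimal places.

0.314

Mean x̄ = (16 + 13 + 14 + 8 + 10 + 11 + 6 + 4 + 9 + 3)/10 = 9.4000
Numerator Σ_{t=1}^{9}(x_t−x̄)(x_{t+1}−x̄) = 51.6400
Denominator Σ(x_t−x̄)² = 164.4000
r_1 = 51.6400 / 164.4000 = 0.314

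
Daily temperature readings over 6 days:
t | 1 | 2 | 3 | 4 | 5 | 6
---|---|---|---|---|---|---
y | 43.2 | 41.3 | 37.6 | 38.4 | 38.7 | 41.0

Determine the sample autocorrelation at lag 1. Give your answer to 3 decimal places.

Mean ȳ = (43.2 + 41.3 + 37.6 + 38.4 + 38.7 + 41.0)/6 = 40.0333
Deviations from mean: 3.1667, 1.2667, -2.4333, -1.6333, -1.3333, 0.9667
Σ(y_t−ȳ)(y_{t+1}−ȳ) = (4.0111) + (-3.0822) + (3.9744) + (2.1778) + (-1.2889) = 5.7922
Denominator Σ(y_t−ȳ)² = 22.9333
r_1 = 5.7922 / 22.9333 = 0.253

0.253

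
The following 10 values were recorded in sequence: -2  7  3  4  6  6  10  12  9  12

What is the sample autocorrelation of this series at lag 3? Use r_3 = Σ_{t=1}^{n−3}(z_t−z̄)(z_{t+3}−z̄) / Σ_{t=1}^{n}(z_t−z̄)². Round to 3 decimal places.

0.171

Mean z̄ = (-2 + 7 + 3 + 4 + 6 + 6 + 10 + 12 + 9 + 12)/10 = 6.7000
Σ(z_t−z̄)(z_{t+3}−z̄) = (23.4900) + (-0.2100) + (2.5900) + (-8.9100) + (-3.7100) + (-1.6100) + (17.4900) = 29.1300
Denominator Σ(z_t−z̄)² = 170.1000
r_3 = 29.1300 / 170.1000 = 0.171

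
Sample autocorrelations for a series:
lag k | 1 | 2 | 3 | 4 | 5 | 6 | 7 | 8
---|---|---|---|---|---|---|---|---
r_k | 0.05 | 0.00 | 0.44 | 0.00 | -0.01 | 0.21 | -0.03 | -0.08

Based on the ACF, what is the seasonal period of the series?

3

The largest autocorrelation is r_3 = 0.44, with a weaker echo at lag 6 (0.21); the remaining lags stay at or below 0.05.
The dominant spike at lag 3 indicates a seasonal period of 3.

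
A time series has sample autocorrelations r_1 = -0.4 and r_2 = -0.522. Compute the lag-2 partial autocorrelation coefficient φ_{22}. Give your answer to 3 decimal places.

-0.812

φ_{22} = (r_2 − r_1²) / (1 − r_1²)
r_1² = (-0.4)² = 0.16
Numerator = -0.522 − 0.1600 = -0.6820; denominator = 1 − 0.1600 = 0.8400
φ_{22} = -0.6820 / 0.8400 = -0.812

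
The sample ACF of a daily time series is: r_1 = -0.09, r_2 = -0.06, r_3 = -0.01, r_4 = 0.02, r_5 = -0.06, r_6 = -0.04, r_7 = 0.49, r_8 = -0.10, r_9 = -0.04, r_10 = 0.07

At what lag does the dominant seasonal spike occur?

7

The largest autocorrelation is r_7 = 0.49; the remaining lags stay at or below 0.07.
The dominant spike at lag 7 indicates a seasonal period of 7.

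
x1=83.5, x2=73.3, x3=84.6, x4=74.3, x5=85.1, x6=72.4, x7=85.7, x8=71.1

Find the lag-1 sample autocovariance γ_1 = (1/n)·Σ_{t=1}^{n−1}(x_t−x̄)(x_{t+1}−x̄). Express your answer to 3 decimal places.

Mean x̄ = (83.5 + 73.3 + 84.6 + 74.3 + 85.1 + 72.4 + 85.7 + 71.1)/8 = 78.7500
Deviations: 4.7500, -5.4500, 5.8500, -4.4500, 6.3500, -6.3500, 6.9500, -7.6500
Σ_{t=1}^{7}(x_t−x̄)(x_{t+1}−x̄) = -249.6825
γ_1 = -249.6825 / 8 = -31.210

-31.210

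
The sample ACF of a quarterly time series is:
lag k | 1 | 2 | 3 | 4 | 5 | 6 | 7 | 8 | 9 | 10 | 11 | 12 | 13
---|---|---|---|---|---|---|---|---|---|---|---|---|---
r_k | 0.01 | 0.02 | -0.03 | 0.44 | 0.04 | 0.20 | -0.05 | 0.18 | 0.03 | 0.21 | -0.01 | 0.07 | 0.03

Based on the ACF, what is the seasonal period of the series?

4

The largest autocorrelation is r_4 = 0.44; the remaining lags stay at or below 0.21.
The dominant spike at lag 4 indicates a seasonal period of 4.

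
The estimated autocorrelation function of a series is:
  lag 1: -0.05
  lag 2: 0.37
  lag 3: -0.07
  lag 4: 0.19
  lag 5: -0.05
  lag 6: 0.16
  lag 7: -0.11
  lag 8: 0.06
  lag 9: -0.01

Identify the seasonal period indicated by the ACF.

The largest autocorrelation is r_2 = 0.37, with weaker echoes at lags 4 (0.19) and 6 (0.16); the remaining lags stay at or below 0.06.
The dominant spike at lag 2 indicates a seasonal period of 2.

2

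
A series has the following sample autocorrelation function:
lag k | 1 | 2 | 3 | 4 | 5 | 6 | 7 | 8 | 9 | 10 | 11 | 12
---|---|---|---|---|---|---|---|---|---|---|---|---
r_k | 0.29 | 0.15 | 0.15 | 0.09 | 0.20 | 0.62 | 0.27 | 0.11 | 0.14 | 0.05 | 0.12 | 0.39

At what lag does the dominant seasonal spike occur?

The largest autocorrelation is r_6 = 0.62, with a weaker echo at lag 12 (0.39); the remaining lags stay at or below 0.29. The elevated value at lag 1 (0.29), dropping to 0.15 at lag 2, reflects decaying short-term dependence rather than seasonality.
The dominant spike at lag 6 indicates a seasonal period of 6.

6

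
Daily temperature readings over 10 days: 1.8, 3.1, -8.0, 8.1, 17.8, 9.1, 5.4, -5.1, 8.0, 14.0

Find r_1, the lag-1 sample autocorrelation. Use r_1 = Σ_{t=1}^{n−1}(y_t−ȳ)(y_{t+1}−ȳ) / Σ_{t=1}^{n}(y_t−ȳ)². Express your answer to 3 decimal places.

Mean ȳ = (1.8 + 3.1 − 8.0 + 8.1 + 17.8 + 9.1 + 5.4 − 5.1 + 8.0 + 14.0)/10 = 5.4200
Numerator Σ_{t=1}^{9}(y_t−ȳ)(y_{t+1}−ȳ) = 77.4356
Denominator Σ(y_t−ȳ)² = 563.5160
r_1 = 77.4356 / 563.5160 = 0.137

0.137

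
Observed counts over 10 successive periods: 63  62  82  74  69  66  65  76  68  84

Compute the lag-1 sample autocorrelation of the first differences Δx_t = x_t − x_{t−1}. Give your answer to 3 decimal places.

First differences Δx: -1, 20, -8, -5, -3, -1, 11, -8, 16
Mean of differences = 2.3333
Numerator Σ(Δx_t−Δx̄)(Δx_{t+1}−Δx̄) = -368.4444
Denominator Σ(Δx_t−Δx̄)² = 892.0000
r_1(Δx) = -368.4444 / 892.0000 = -0.413

-0.413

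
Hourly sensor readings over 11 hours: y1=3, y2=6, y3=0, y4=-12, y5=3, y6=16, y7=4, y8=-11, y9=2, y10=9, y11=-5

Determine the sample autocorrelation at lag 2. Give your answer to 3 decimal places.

Mean ȳ = (3 + 6 + 0 − 12 + 3 + 16 + 4 − 11 + 2 + 9 − 5)/11 = 1.3636
Numerator Σ_{t=1}^{9}(y_t−ȳ)(y_{t+2}−ȳ) = -535.4463
Denominator Σ(y_t−ȳ)² = 680.5455
r_2 = -535.4463 / 680.5455 = -0.787

-0.787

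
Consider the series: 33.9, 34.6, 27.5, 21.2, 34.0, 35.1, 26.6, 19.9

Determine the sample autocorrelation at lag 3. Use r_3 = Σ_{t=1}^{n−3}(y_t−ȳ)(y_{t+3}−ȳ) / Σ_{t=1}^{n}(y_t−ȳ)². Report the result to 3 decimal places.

Mean ȳ = (33.9 + 34.6 + 27.5 + 21.2 + 34.0 + 35.1 + 26.6 + 19.9)/8 = 29.1000
Deviations from mean: 4.8000, 5.5000, -1.6000, -7.9000, 4.9000, 6.0000, -2.5000, -9.2000
Σ(y_t−ȳ)(y_{t+3}−ȳ) = (-37.9200) + (26.9500) + (-9.6000) + (19.7500) + (-45.0800) = -45.9000
Denominator Σ(y_t−ȳ)² = 269.1600
r_3 = -45.9000 / 269.1600 = -0.171

-0.171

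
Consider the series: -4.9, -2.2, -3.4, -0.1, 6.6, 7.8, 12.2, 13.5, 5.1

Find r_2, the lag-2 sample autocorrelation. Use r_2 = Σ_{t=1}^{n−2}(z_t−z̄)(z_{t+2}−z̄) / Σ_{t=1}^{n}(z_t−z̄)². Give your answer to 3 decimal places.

0.334

Mean z̄ = (-4.9 − 2.2 − 3.4 − 0.1 + 6.6 + 7.8 + 12.2 + 13.5 + 5.1)/9 = 3.8444
Σ(z_t−z̄)(z_{t+2}−z̄) = (63.3486) + (23.8420) + (-19.9625) + (-15.6025) + (23.0242) + (38.1931) + (10.4909) = 123.3338
Denominator Σ(z_t−z̄)² = 368.9022
r_2 = 123.3338 / 368.9022 = 0.334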